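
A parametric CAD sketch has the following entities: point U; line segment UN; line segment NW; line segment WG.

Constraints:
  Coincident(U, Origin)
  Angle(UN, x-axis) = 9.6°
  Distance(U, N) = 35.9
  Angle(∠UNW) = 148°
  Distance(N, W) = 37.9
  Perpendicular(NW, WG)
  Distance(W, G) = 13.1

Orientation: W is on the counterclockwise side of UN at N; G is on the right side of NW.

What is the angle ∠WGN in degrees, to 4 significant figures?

70.93°

U is at the origin; UN runs at 9.6° with length 35.9, so N = 35.9·(cos 9.6°, sin 9.6°) = (35.40, 5.987). ∠UNW = 148.0°, so NW runs at 9.6° + (180° − 148.0°) = 41.60° from the x-axis; with |NW| = 37.9, W = N + 37.9·(cos 41.60°, sin 41.60°) = (63.74, 31.15). NW is perpendicular to WG; with |WG| = 13.1 on the right of NW, G = W + 13.1·(0.6639, -0.7478) = (72.44, 21.35). Then cos ∠WGN = GW·GN / (|GW||GN|), giving 70.93°.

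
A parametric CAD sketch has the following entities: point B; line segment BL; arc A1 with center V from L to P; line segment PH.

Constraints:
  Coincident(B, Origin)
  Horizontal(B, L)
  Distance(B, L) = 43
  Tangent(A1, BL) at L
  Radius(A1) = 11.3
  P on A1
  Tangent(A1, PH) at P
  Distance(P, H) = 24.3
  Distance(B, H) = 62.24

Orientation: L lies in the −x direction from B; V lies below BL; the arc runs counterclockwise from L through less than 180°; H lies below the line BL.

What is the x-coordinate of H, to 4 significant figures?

-49.90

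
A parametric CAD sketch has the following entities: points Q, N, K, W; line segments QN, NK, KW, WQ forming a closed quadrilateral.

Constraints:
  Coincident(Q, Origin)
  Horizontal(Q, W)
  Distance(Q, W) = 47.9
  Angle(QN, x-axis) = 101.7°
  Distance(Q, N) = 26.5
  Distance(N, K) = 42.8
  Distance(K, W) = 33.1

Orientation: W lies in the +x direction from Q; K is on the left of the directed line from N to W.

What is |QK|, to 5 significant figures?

48.525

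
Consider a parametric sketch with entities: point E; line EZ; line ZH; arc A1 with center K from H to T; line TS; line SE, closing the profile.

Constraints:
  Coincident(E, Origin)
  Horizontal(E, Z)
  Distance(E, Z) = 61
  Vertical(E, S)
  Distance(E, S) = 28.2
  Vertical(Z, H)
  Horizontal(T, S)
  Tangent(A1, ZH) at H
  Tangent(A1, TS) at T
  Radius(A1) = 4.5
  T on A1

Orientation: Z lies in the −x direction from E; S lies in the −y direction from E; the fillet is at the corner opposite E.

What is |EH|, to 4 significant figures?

65.44

E is at the origin; EZ is horizontal with |EZ| = 61.0 and Z on the −x side, so Z = (-61.00, 0.000). ES is vertical with |ES| = 28.2 and S on the −y side, so S = (0.000, -28.20). The virtual corner opposite E is at (-61.00, -28.20). The tangent condition forces KH to be normal to ZH and tangency of A1 to TS means the radius KT is perpendicular to TS, with radius 4.5, so the center K sits 4.5 in from both sides at K = (-56.50, -23.70). That places the tangent points at H = (-61.00, -23.70) on ZH and T = (-56.50, -28.20) on TS. Then |EH| = |H − E| = 65.44.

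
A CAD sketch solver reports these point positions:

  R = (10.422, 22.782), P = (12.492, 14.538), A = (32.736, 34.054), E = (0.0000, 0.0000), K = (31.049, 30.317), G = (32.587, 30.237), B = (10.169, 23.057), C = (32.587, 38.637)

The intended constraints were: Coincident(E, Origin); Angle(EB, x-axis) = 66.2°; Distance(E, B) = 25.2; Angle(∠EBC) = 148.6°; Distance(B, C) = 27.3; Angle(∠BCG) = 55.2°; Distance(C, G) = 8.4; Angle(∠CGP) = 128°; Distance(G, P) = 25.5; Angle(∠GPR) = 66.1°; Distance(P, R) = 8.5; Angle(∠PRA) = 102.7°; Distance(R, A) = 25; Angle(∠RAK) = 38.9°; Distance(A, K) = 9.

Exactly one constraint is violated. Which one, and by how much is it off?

Distance(A, K) = 9 — off by 4.90.

E = (0.00, 0.00) ✓; EB at 66.20° ✓; |EB| = 25.20 ✓; ∠EBC = 148.6° ✓; |BC| = 27.30 ✓; ∠BCG = 55.20° ✓; |CG| = 8.400 ✓; ∠CGP = 128.0° ✓; |GP| = 25.50 ✓; ∠GPR = 66.10° ✓; |PR| = 8.500 ✓; ∠PRA = 102.7° ✓; |RA| = 25.00 ✓; ∠RAK = 38.90° ✓; |AK| = 4.100 ✗.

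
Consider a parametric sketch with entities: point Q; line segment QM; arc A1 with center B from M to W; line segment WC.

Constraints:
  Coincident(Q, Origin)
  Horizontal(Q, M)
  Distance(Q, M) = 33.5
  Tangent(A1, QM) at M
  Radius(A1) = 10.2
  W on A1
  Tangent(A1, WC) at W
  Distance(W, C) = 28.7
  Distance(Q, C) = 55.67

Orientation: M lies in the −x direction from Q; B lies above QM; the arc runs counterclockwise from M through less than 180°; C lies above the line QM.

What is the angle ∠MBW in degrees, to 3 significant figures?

119°

Q is at the origin; Q and M share the same y with |QM| = 33.5 and M on the −x side, so M = (-33.5, 0.00). Since A1 is tangent to QM there, BM ⟂ QM, so B = M + (0, 10.2) = (-33.5, 10.2). Since BW ⟂ WC (tangency), |BC| = √(10.2² + 28.7²) = 30.5 regardless of where W sits on A1. So C lies on both circle(Q, 55.67) and circle(B, 30.5); the above-QM intersection is C = (-38.5, 40.3). W is the foot of the tangent from C: W = (-24.6, 15.1).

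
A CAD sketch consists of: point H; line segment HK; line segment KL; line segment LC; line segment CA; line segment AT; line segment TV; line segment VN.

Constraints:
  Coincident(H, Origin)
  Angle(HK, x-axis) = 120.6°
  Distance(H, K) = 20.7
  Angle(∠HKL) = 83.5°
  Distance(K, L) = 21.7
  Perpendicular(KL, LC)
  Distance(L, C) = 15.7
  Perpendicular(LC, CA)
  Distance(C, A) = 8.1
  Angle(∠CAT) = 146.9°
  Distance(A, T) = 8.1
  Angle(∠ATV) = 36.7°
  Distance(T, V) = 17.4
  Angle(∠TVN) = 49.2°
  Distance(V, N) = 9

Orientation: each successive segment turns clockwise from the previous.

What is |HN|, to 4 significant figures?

16.71

∠ATV = 36.7° gives TV at 27.70° from the x-axis; with |TV| = 17.4, V = (15.69, 18.39). ∠TVN = 49.2° gives VN at -103.1° from the x-axis; with |VN| = 9.0, N = (13.65, 9.629). Then |HN| = |N − H| = 16.71.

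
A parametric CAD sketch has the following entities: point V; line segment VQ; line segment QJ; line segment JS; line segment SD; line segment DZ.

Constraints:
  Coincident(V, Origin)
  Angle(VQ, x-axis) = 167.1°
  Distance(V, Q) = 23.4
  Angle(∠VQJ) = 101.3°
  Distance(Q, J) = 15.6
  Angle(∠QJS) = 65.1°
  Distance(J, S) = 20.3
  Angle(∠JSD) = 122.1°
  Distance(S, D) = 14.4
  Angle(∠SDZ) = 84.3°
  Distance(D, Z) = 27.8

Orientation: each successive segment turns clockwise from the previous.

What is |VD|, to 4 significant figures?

3.802

V is at the origin; VQ runs at 167.1° with length 23.4, so Q = (-22.81, 5.224). ∠VQJ = 101.3° gives QJ at 88.40° from the x-axis; with |QJ| = 15.6, J = (-22.37, 20.82). ∠QJS = 65.1° gives JS at -26.50° from the x-axis; with |JS| = 20.3, S = (-4.207, 11.76). ∠JSD = 122.1° gives SD at -84.40° from the x-axis; with |SD| = 14.4, D = (-2.801, -2.571). Then |VD| = |D − V| = 3.802.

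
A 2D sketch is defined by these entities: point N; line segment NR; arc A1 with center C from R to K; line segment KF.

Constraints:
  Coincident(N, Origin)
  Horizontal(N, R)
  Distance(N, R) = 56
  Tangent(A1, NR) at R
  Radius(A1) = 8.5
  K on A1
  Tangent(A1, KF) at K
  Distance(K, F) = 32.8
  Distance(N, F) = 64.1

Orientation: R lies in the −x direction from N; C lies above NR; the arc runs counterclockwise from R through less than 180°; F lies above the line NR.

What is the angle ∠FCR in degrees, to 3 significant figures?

168°

N is at the origin; N and R share the same y with |NR| = 56.0 and R on the −x side, so R = (-56.0, 0.00). Tangency of A1 to NR means the radius CR is perpendicular to NR, so C = R + (0, 8.5) = (-56.0, 8.50). Since CK ⟂ KF (tangency), |CF| = √(8.5² + 32.8²) = 33.9 regardless of where K sits on A1. So F lies on both circle(N, 64.1) and circle(C, 33.9); the above-NR intersection is F = (-48.8, 41.6). K is the foot of the tangent from F: K = (-47.5, 8.83).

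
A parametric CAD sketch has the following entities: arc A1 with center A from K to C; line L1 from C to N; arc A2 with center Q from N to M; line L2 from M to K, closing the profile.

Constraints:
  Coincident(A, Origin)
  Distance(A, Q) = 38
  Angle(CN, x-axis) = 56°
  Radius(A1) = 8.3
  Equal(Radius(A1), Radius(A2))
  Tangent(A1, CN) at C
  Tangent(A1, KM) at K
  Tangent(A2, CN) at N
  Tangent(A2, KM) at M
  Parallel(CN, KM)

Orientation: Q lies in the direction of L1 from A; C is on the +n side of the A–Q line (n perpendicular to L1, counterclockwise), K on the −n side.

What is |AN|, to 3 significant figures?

38.9

Tangency of A1 to both parallel lines with radius 8.3 puts C and K at A ± 8.3·n: C = (-6.88, 4.64), K = (6.88, -4.64). Equal radii place N and M the same way about Q: N = Q + 8.3·n = (14.4, 36.1), M = Q − 8.3·n = (28.1, 26.9). Then |AN| = |N − A| = 38.9.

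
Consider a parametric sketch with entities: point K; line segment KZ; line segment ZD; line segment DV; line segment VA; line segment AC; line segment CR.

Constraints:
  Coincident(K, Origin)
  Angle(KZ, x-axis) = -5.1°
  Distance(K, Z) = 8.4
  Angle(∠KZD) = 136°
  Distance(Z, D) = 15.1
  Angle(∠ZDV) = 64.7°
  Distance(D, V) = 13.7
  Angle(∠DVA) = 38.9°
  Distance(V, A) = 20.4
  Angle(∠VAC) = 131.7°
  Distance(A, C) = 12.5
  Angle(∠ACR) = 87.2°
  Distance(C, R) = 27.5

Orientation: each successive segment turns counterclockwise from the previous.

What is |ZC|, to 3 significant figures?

21.2

K is at the origin; KZ runs at -5.1° with length 8.4, so Z = (8.37, -0.747). ∠KZD = 136.0° gives ZD at 38.9° from the x-axis; with |ZD| = 15.1, D = (20.1, 8.74). ∠ZDV = 64.7° gives DV at 154° from the x-axis; with |DV| = 13.7, V = (7.78, 14.7). ∠DVA = 38.9° gives VA at -64.7° from the x-axis; with |VA| = 20.4, A = (16.5, -3.75). ∠VAC = 131.7° gives AC at -16.4° from the x-axis; with |AC| = 12.5, C = (28.5, -7.27). Then |ZC| = |C − Z| = 21.2.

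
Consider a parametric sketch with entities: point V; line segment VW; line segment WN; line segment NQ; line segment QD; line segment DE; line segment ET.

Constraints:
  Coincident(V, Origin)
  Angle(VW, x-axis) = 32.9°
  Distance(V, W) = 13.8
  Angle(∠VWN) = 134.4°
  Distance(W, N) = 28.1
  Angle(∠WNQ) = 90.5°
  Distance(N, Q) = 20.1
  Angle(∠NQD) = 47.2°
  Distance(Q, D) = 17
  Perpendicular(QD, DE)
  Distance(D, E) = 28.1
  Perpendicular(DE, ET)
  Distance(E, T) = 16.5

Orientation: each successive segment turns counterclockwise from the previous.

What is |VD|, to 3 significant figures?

25.4

∠WNQ = 90.5° gives NQ at 168° from the x-axis; with |NQ| = 20.1, Q = (-2.47, 39.2). ∠NQD = 47.2° gives QD at -59.2° from the x-axis; with |QD| = 17.0, D = (6.23, 24.6). Then |VD| = |D − V| = 25.4.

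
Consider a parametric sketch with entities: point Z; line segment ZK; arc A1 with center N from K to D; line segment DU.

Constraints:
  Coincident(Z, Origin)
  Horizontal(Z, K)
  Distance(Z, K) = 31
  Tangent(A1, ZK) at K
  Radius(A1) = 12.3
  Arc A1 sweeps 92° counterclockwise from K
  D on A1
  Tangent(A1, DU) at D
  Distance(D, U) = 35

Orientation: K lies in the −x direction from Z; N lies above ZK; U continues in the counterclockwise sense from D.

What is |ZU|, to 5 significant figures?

51.703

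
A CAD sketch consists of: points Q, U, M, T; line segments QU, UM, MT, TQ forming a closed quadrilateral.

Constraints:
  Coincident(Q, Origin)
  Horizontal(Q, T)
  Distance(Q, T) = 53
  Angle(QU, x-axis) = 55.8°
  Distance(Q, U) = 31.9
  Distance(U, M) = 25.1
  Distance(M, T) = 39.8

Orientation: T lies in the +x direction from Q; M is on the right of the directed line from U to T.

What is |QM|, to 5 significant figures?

13.350

Q is at the origin; Q and T share the same y with |QT| = 53.0 and T in +x, so T = (53.0, 0). QU runs at 55.8° with |QU| = 31.9, so U = (17.930, 26.384). M is determined by |UM| = 25.1 and |MT| = 39.8 together: it lies at the intersection of circle(U, 25.1) and circle(T, 39.8). With |UT| = 43.886, the foot of the radical line on UT is 11.074 from U and the perpendicular offset is √(25.1² − 11.074²) = 22.525. Taking the right-of-UT solution: M = (13.237, 1.7265).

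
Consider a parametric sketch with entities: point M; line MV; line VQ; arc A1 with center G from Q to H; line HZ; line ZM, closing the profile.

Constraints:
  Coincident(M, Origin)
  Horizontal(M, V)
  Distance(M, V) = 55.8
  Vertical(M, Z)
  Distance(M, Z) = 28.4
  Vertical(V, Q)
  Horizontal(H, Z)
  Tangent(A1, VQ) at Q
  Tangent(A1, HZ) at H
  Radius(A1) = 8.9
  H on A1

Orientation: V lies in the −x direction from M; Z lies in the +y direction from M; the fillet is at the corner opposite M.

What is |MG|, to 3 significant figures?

50.8

M is at the origin; M and V share the same y with |MV| = 55.8 and V on the −x side, so V = (-55.8, 0.00). M and Z share the same x with |MZ| = 28.4 and Z on the +y side, so Z = (0.00, 28.4). The virtual corner opposite M is at (-55.8, 28.4). Tangency of A1 to VQ means the radius GQ is perpendicular to VQ and since A1 is tangent to HZ there, GH ⟂ HZ, with radius 8.9, so the center G sits 8.9 in from both sides at G = (-46.9, 19.5). Then |MG| = |G − M| = 50.8.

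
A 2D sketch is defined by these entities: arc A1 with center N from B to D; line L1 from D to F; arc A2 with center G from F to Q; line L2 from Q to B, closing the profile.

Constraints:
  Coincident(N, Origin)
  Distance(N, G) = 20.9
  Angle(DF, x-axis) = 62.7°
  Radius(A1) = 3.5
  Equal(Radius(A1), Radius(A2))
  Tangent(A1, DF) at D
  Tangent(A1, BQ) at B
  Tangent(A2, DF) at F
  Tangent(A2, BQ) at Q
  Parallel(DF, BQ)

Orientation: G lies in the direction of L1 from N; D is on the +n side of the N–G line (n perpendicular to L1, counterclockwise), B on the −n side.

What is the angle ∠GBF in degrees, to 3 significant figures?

9.01°

The slot axis is L1's direction at 62.7°, so u = (cos 62.7°, sin 62.7°) = (0.459, 0.889) and n = (−sin 62.7°, cos 62.7°) = (-0.889, 0.459). N is at the origin and G lies 20.9 along u from N, so G = 20.9·u = (9.59, 18.6). Tangency of A1 to both parallel lines with radius 3.5 puts D and B at N ± 3.5·n: D = (-3.11, 1.61), B = (3.11, -1.61). Equal radii place F and Q the same way about G: F = G + 3.5·n = (6.48, 20.2), Q = G − 3.5·n = (12.7, 17.0). Then cos ∠GBF = BG·BF / (|BG||BF|), giving 9.01°.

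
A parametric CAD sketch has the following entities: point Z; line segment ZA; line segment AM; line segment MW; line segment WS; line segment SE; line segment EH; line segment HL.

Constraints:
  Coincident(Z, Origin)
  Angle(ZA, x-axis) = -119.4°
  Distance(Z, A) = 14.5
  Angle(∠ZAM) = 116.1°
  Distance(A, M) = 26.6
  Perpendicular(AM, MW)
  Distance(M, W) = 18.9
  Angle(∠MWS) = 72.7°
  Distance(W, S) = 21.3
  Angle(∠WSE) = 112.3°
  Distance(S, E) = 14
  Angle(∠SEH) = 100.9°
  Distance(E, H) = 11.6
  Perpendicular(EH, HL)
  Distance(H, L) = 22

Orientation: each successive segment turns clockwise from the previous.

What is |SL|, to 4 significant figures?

16.46

∠SEH = 100.9° gives EH at -167.4° from the x-axis; with |EH| = 11.6, H = (-23.55, -16.25). EH is perpendicular to HL, so HL runs at 102.6°; with |HL| = 22.0, L = (-28.35, 5.219). Then |SL| = |L − S| = 16.46.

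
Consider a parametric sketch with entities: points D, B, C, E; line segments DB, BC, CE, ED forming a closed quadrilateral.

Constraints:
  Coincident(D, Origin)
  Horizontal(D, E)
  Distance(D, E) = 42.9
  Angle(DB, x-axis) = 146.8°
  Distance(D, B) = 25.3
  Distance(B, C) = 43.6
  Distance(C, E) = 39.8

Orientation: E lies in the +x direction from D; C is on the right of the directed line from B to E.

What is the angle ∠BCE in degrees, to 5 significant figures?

103.53°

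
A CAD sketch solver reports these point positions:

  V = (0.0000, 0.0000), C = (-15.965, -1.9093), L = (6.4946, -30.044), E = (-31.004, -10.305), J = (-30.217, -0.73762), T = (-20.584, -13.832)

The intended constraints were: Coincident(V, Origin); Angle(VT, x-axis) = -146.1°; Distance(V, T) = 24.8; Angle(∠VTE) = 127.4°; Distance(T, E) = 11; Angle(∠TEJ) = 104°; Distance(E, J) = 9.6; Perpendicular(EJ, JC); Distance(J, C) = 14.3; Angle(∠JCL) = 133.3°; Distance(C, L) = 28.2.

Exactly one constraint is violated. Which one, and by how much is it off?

Distance(C, L) = 28.2 — off by 7.80.

V = (0.00, 0.00) ✓; VT at -146.1° ✓; |VT| = 24.80 ✓; ∠VTE = 127.4° ✓; |TE| = 11.00 ✓; ∠TEJ = 104.0° ✓; |EJ| = 9.600 ✓; ∠(EJ, JC) = 90.00° ✓; |JC| = 14.30 ✓; ∠JCL = 133.3° ✓; |CL| = 36.00 ✗.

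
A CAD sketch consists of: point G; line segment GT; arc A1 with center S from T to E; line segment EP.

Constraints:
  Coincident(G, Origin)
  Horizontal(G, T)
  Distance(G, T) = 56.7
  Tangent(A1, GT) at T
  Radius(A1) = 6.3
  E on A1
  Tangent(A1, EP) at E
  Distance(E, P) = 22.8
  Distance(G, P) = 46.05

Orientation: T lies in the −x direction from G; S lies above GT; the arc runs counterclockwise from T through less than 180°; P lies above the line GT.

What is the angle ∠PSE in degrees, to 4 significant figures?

74.55°

Checks: |SE| = 6.300 ✓; ∠(SE, EP) = 90.00° ✓; |EP| = 22.80 ✓; |GP| = 46.05 ✓.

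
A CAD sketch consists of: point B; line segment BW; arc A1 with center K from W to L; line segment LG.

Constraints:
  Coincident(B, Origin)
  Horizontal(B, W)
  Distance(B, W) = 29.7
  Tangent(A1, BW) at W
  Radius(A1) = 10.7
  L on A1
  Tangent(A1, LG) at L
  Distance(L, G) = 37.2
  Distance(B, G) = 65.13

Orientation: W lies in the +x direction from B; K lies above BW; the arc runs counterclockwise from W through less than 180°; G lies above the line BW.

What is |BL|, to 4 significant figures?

41.21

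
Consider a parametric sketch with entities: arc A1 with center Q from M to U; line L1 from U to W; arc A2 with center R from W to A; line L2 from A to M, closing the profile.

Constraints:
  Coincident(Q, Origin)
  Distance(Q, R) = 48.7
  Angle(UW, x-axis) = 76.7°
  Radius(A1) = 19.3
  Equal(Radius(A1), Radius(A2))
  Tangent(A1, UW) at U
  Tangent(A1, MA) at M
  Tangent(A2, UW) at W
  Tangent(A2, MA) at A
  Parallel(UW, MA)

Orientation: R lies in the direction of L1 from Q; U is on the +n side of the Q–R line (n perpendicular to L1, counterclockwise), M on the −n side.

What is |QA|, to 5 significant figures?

52.385

Tangency of A1 to both parallel lines with radius 19.3 puts U and M at Q ± 19.3·n: U = (-18.782, 4.4400), M = (18.782, -4.4400). Equal radii place W and A the same way about R: W = R + 19.3·n = (-7.5789, 51.834), A = R − 19.3·n = (29.986, 42.954). Then |QA| = |A − Q| = 52.385.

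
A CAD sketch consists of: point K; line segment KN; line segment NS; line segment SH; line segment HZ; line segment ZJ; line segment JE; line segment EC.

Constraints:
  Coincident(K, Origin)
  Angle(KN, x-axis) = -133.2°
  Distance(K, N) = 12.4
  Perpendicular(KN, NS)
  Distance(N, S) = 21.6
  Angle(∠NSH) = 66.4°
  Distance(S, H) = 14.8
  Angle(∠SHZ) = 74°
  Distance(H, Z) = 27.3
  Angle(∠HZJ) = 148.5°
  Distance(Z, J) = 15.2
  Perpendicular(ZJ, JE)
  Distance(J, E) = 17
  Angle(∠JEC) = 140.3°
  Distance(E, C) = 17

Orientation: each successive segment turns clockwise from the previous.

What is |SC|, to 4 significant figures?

17.69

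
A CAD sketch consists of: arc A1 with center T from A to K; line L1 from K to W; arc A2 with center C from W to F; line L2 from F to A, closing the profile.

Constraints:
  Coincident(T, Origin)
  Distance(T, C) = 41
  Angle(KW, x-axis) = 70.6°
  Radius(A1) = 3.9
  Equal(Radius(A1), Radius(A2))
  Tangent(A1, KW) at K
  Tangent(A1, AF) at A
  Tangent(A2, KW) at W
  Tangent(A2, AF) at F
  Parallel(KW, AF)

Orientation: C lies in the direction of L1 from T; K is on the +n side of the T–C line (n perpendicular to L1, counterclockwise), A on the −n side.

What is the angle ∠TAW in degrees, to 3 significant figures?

79.2°

The slot axis is L1's direction at 70.6°, so u = (cos 70.6°, sin 70.6°) = (0.332, 0.943) and n = (−sin 70.6°, cos 70.6°) = (-0.943, 0.332). T is at the origin and C lies 41.0 along u from T, so C = 41.0·u = (13.6, 38.7). Tangency of A1 to both parallel lines with radius 3.9 puts K and A at T ± 3.9·n: K = (-3.68, 1.30), A = (3.68, -1.30). Equal radii place W and F the same way about C: W = C + 3.9·n = (9.94, 40.0), F = C − 3.9·n = (17.3, 37.4). Then cos ∠TAW = AT·AW / (|AT||AW|), giving 79.2°.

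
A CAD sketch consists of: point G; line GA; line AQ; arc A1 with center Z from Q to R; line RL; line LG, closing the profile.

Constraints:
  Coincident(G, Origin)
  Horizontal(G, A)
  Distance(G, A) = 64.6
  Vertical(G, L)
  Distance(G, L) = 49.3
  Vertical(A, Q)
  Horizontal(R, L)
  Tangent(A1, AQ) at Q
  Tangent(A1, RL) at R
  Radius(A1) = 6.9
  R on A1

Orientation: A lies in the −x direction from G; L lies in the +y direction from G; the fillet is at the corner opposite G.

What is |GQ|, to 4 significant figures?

77.27

The virtual corner opposite G is at (-64.60, 49.30). Tangency of A1 to AQ means the radius ZQ is perpendicular to AQ and A1 meets RL tangentially, so ZR is at right angles to RL, with radius 6.9, so the center Z sits 6.9 in from both sides at Z = (-57.70, 42.40). That places the tangent points at Q = (-64.60, 42.40) on AQ and R = (-57.70, 49.30) on RL. Then |GQ| = |Q − G| = 77.27.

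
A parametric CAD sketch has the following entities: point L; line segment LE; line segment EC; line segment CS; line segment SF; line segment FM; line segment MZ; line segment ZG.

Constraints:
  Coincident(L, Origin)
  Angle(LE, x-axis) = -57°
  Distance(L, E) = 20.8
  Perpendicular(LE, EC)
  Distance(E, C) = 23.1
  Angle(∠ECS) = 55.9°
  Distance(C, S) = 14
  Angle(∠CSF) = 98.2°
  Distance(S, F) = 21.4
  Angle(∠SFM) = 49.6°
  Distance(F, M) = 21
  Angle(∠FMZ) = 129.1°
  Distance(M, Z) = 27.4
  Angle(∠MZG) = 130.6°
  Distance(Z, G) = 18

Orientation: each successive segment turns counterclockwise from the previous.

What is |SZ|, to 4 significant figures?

24.91

L is at the origin; LE runs at -57.0° with length 20.8, so E = (11.33, -17.44). LE ⟂ EC, so EC runs at 33.00°; with |EC| = 23.1, C = (30.70, -4.863). ∠ECS = 55.9° gives CS at 157.1° from the x-axis; with |CS| = 14.0, S = (17.81, 0.5845). ∠CSF = 98.2° gives SF at -121.1° from the x-axis; with |SF| = 21.4, F = (6.751, -17.74). ∠SFM = 49.6° gives FM at 9.300° from the x-axis; with |FM| = 21.0, M = (27.48, -14.35). ∠FMZ = 129.1° gives MZ at 60.20° from the x-axis; with |MZ| = 27.4, Z = (41.09, 9.431). Then |SZ| = |Z − S| = 24.91.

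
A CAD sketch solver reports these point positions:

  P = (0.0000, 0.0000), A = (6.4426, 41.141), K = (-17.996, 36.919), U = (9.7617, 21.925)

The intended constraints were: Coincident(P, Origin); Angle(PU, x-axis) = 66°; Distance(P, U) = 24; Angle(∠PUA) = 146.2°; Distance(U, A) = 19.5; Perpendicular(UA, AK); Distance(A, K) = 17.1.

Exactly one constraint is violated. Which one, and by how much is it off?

Distance(A, K) = 17.1 — off by 7.70.

P = (0.00, 0.00) ✓; PU at 66.00° ✓; |PU| = 24.00 ✓; ∠PUA = 146.2° ✓; |UA| = 19.50 ✓; ∠(UA, AK) = 90.00° ✓; |AK| = 24.80 ✗.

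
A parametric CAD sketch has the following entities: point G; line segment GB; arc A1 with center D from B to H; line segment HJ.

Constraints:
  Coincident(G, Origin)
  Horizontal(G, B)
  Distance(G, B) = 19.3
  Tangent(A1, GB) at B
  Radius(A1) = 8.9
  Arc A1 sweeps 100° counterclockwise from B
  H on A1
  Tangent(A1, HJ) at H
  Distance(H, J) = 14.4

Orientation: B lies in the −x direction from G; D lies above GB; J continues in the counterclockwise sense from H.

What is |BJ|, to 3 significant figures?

25.4

G is at the origin; GB is horizontal with |GB| = 19.3 and B on the −x side, so B = (-19.3, 0.00). The tangent condition forces DB to be normal to GB, so D = B + (0, 8.9) = (-19.3, 8.90). On A1, B sits at bearing -90° from D; a 100° counterclockwise sweep puts H at bearing 10°, so H = D + 8.9·(cos 10°, sin 10°) = (-10.5, 10.4). A1 meets HJ tangentially, so DH is at right angles to HJ, so HJ runs along (−sin 10°, cos 10°); with |HJ| = 14.4, J = (-13.0, 24.6). Then |BJ| = |J − B| = 25.4.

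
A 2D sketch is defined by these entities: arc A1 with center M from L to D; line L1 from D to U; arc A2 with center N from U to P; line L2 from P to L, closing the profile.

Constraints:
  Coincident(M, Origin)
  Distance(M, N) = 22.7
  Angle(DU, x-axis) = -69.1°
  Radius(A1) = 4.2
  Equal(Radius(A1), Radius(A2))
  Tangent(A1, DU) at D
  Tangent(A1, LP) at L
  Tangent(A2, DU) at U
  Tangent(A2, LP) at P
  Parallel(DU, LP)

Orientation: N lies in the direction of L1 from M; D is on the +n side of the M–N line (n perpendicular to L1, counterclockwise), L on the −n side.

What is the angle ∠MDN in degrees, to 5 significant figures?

79.518°

M is at the origin and N lies 22.7 along u from M, so N = 22.7·u = (8.0980, -21.206). Tangency of A1 to both parallel lines with radius 4.2 puts D and L at M ± 4.2·n: D = (3.9237, 1.4983), L = (-3.9237, -1.4983). Then cos ∠MDN = DM·DN / (|DM||DN|), giving 79.518°.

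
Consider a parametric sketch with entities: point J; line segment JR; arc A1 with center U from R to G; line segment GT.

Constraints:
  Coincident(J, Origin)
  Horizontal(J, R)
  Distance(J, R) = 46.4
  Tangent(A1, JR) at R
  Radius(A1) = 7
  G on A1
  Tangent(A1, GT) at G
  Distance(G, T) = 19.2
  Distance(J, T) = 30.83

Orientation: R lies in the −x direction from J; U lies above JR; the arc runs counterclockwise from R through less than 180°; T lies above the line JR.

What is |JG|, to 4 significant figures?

41.85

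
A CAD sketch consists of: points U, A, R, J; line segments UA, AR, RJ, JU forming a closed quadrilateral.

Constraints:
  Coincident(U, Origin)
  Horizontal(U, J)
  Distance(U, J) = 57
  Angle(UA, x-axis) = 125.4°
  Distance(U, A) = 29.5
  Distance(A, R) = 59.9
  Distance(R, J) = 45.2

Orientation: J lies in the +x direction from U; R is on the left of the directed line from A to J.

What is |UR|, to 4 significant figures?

58.00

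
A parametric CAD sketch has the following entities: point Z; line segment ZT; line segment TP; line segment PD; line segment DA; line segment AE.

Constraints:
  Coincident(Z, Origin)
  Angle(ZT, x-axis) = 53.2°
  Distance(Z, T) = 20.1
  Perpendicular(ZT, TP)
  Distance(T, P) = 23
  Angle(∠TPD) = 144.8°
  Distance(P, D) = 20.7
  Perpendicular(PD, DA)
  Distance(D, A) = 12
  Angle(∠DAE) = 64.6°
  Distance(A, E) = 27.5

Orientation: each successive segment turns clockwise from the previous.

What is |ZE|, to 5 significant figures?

29.637

Z is at the origin; ZT runs at 53.2° with length 20.1, so T = (12.040, 16.095). The perpendicularity gives TP at right angles to ZT, so TP runs at -36.800°; with |TP| = 23.0, P = (30.457, 2.3172). ∠TPD = 144.8° gives PD at -72.000° from the x-axis; with |PD| = 20.7, D = (36.854, -17.370). PD is perpendicular to DA, so DA runs at -162.00°; with |DA| = 12.0, A = (25.441, -21.078). ∠DAE = 64.6° gives AE at 82.600° from the x-axis; with |AE| = 27.5, E = (28.983, 6.1930). Then |ZE| = |E − Z| = 29.637.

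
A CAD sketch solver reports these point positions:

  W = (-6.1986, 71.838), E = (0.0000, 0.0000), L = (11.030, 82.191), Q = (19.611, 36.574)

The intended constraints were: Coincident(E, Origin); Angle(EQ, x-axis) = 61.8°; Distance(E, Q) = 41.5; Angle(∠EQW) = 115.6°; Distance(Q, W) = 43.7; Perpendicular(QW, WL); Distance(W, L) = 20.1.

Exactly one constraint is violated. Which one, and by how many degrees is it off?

Perpendicular(QW, WL) — off by 5.20°.

E = (0.00, 0.00) ✓; EQ at 61.80° ✓; |EQ| = 41.50 ✓; ∠EQW = 115.6° ✓; |QW| = 43.70 ✓; ∠(QW, WL) = 95.20° ✗; |WL| = 20.10 ✓.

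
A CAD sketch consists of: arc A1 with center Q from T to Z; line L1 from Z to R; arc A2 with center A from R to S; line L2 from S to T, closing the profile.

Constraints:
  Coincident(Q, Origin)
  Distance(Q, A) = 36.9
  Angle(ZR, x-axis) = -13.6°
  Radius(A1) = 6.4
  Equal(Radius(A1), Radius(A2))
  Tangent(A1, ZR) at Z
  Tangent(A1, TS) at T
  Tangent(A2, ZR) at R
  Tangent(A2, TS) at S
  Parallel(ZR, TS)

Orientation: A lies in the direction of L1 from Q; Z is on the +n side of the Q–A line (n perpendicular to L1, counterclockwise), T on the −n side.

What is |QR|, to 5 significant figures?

37.451

Tangency of A1 to both parallel lines with radius 6.4 puts Z and T at Q ± 6.4·n: Z = (1.5049, 6.2206), T = (-1.5049, -6.2206). Equal radii place R and S the same way about A: R = A + 6.4·n = (37.370, -2.4562), S = A − 6.4·n = (34.360, -14.897). Then |QR| = |R − Q| = 37.451.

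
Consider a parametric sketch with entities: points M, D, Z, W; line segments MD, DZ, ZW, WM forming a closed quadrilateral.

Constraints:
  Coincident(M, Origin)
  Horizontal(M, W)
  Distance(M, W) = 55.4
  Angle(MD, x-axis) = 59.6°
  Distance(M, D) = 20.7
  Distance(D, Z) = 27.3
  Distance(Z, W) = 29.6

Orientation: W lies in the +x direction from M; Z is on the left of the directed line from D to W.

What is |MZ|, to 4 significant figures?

43.94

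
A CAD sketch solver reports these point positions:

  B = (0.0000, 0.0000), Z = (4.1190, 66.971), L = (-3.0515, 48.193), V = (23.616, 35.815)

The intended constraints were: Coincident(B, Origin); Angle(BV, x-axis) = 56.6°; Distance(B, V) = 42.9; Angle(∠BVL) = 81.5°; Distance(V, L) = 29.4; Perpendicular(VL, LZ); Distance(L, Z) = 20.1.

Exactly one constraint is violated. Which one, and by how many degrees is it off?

Perpendicular(VL, LZ) — off by 4.00°.

B = (0.00, 0.00) ✓; BV at 56.60° ✓; |BV| = 42.90 ✓; ∠BVL = 81.50° ✓; |VL| = 29.40 ✓; ∠(VL, LZ) = 86.00° ✗; |LZ| = 20.10 ✓.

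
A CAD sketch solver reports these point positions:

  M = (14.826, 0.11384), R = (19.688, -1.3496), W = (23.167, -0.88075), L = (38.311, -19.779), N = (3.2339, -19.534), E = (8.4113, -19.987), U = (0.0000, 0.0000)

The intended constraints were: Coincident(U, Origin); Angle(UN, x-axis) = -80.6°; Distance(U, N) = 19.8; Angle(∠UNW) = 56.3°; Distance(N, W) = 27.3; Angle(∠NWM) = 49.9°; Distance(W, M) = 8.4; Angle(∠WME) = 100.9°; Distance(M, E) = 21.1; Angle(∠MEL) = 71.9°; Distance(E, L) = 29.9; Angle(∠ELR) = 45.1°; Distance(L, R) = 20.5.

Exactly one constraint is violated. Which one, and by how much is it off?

Distance(L, R) = 20.5 — off by 5.70.

U = (0.00, 0.00) ✓; UN at -80.60° ✓; |UN| = 19.80 ✓; ∠UNW = 56.30° ✓; |NW| = 27.30 ✓; ∠NWM = 49.90° ✓; |WM| = 8.400 ✓; ∠WME = 100.9° ✓; |ME| = 21.10 ✓; ∠MEL = 71.90° ✓; |EL| = 29.90 ✓; ∠ELR = 45.10° ✓; |LR| = 26.20 ✗.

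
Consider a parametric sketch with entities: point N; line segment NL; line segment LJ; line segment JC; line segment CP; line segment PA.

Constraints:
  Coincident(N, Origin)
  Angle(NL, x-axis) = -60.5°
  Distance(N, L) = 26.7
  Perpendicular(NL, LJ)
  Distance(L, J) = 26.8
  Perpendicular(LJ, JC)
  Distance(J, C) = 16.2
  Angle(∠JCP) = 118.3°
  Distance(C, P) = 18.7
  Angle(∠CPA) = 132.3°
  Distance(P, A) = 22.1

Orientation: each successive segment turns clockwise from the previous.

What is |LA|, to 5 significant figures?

20.606

N is at the origin; NL runs at -60.5° with length 26.7, so L = (13.148, -23.238). NL ⟂ LJ, so LJ runs at -150.50°; with |LJ| = 26.8, J = (-10.178, -36.435). LJ is perpendicular to JC, so JC runs at 119.50°; with |JC| = 16.2, C = (-18.155, -22.336). ∠JCP = 118.3° gives CP at 57.800° from the x-axis; with |CP| = 18.7, P = (-8.1903, -6.5119). ∠CPA = 132.3° gives PA at 10.100° from the x-axis; with |PA| = 22.1, A = (13.567, -2.6363). Then |LA| = |A − L| = 20.606.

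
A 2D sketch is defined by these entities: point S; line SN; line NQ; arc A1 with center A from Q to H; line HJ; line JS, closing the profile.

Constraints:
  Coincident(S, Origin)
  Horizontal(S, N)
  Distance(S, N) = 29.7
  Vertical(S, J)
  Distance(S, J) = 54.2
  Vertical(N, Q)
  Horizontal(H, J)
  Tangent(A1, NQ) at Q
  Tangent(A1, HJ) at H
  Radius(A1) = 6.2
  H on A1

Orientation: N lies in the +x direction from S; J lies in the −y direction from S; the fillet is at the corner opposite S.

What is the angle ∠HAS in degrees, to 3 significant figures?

154°

S is at the origin; S and N share the same y with |SN| = 29.7 and N on the +x side, so N = (29.7, 0.00). SJ is vertical with |SJ| = 54.2 and J on the −y side, so J = (0.00, -54.2). The virtual corner opposite S is at (29.7, -54.2). The tangent condition forces AQ to be normal to NQ and the tangent condition forces AH to be normal to HJ, with radius 6.2, so the center A sits 6.2 in from both sides at A = (23.5, -48.0). That places the tangent points at Q = (29.7, -48.0) on NQ and H = (23.5, -54.2) on HJ. Then cos ∠HAS = AH·AS / (|AH||AS|), giving 154°.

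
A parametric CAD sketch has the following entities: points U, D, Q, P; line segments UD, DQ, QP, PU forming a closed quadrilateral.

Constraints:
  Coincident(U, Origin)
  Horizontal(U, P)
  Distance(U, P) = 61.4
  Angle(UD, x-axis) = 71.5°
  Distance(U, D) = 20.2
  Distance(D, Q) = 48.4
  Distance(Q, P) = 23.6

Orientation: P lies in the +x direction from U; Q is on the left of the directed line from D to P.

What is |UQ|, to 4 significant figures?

59.18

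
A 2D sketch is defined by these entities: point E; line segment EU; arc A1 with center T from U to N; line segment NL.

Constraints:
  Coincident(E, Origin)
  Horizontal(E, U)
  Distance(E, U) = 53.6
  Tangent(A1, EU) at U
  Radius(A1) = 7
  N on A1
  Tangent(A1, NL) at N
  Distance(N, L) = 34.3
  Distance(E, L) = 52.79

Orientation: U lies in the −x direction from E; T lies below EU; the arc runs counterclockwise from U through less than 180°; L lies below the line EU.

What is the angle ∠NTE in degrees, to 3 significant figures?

147°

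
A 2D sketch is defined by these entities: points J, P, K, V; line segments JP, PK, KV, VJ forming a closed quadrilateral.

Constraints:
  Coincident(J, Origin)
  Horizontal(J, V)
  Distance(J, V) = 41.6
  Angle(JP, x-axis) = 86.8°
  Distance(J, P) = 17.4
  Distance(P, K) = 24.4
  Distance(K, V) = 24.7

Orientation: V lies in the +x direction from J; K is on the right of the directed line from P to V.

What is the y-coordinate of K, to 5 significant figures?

-1.0898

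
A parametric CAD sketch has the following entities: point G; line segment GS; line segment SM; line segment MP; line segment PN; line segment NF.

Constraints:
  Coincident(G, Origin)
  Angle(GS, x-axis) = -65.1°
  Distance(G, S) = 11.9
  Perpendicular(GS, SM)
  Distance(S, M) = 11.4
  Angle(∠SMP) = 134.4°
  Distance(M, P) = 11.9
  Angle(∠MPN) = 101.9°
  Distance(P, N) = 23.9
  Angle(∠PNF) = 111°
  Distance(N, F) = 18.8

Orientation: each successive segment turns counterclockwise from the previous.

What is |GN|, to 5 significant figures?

17.708

∠SMP = 134.4° gives MP at 70.500° from the x-axis; with |MP| = 11.9, P = (19.323, 5.2234). ∠MPN = 101.9° gives PN at 148.60° from the x-axis; with |PN| = 23.9, N = (-1.0769, 17.676). Then |GN| = |N − G| = 17.708.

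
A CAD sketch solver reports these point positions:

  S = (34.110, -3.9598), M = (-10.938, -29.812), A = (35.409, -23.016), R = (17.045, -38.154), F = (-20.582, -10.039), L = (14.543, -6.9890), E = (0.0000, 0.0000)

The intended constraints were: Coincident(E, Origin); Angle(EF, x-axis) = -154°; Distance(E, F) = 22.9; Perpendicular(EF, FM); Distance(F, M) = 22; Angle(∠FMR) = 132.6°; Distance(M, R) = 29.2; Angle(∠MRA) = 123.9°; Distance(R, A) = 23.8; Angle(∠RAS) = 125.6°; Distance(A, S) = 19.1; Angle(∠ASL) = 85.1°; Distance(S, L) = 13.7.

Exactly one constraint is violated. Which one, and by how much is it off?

Distance(S, L) = 13.7 — off by 6.10.

E = (0.00, 0.00) ✓; EF at -154.0° ✓; |EF| = 22.90 ✓; ∠(EF, FM) = 90.00° ✓; |FM| = 22.00 ✓; ∠FMR = 132.6° ✓; |MR| = 29.20 ✓; ∠MRA = 123.9° ✓; |RA| = 23.80 ✓; ∠RAS = 125.6° ✓; |AS| = 19.10 ✓; ∠ASL = 85.10° ✓; |SL| = 19.80 ✗.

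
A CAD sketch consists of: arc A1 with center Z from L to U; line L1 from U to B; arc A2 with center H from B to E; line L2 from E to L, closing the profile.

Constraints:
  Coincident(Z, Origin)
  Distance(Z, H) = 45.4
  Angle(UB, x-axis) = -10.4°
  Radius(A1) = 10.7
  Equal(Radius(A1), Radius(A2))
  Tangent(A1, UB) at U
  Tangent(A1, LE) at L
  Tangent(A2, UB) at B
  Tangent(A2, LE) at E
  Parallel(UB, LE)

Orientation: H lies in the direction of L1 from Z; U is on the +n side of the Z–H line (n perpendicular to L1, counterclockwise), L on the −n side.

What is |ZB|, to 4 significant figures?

46.64

The slot axis is L1's direction at -10.4°, so u = (cos -10.4°, sin -10.4°) = (0.9836, -0.1805) and n = (−sin -10.4°, cos -10.4°) = (0.1805, 0.9836). Z is at the origin and H lies 45.4 along u from Z, so H = 45.4·u = (44.65, -8.196). Tangency of A1 to both parallel lines with radius 10.7 puts U and L at Z ± 10.7·n: U = (1.932, 10.52), L = (-1.932, -10.52). Equal radii place B and E the same way about H: B = H + 10.7·n = (46.59, 2.329), E = H − 10.7·n = (42.72, -18.72). Then |ZB| = |B − Z| = 46.64.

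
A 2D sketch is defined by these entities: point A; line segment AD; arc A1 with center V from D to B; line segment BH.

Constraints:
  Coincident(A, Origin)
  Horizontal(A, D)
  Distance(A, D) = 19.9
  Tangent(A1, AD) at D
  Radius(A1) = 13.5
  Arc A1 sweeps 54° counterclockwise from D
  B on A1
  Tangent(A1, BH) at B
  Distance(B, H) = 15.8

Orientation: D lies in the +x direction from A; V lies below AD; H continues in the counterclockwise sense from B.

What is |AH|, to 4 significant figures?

18.35

On A1, D sits at bearing 90° from V; a 54° counterclockwise sweep puts B at bearing 144°, so B = V + 13.5·(cos 144°, sin 144°) = (8.978, -5.565). Since A1 is tangent to BH there, VB ⟂ BH, so BH runs along (−sin 144°, cos 144°); with |BH| = 15.8, H = (-0.3087, -18.35). Then |AH| = |H − A| = 18.35.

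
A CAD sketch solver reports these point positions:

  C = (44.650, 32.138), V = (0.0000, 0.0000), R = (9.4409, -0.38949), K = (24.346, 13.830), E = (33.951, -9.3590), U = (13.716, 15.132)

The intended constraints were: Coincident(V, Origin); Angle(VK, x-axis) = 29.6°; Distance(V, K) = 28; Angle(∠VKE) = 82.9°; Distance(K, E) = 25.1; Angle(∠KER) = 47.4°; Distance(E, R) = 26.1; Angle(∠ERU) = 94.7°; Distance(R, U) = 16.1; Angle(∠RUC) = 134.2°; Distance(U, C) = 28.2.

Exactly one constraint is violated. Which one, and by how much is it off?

Distance(U, C) = 28.2 — off by 7.10.

V = (0.00, 0.00) ✓; VK at 29.60° ✓; |VK| = 28.00 ✓; ∠VKE = 82.90° ✓; |KE| = 25.10 ✓; ∠KER = 47.40° ✓; |ER| = 26.10 ✓; ∠ERU = 94.70° ✓; |RU| = 16.10 ✓; ∠RUC = 134.2° ✓; |UC| = 35.30 ✗.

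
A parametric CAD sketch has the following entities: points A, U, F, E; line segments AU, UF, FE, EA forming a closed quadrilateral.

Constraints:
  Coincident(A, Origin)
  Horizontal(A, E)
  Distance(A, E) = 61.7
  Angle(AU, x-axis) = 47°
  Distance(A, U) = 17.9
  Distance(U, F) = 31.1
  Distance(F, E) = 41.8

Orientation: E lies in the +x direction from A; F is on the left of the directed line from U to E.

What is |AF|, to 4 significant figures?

48.91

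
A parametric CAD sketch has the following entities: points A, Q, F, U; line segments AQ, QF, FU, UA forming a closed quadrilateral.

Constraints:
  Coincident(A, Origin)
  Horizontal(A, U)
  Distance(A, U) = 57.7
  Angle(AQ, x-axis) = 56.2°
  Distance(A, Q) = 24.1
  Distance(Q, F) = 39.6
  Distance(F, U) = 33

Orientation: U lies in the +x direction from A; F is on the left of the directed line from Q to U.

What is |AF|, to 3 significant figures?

60.4

A is at the origin; A and U share the same y with |AU| = 57.7 and U in +x, so U = (57.7, 0). AQ runs at 56.2° with |AQ| = 24.1, so Q = (13.4, 20.0). F is determined by |QF| = 39.6 and |FU| = 33.0 together: it lies at the intersection of circle(Q, 39.6) and circle(U, 33.0). With |QU| = 48.6, the foot of the radical line on QU is 29.2 from Q and the perpendicular offset is √(39.6² − 29.2²) = 26.7. Taking the left-of-QU solution: F = (51.0, 32.3).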